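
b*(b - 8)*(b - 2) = b^3 - 10*b^2 + 16*b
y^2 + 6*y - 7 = (y - 1)*(y + 7)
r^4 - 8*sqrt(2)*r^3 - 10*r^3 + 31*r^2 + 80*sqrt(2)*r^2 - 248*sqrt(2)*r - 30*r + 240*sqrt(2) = (r - 5)*(r - 3)*(r - 2)*(r - 8*sqrt(2))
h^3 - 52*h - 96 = (h - 8)*(h + 2)*(h + 6)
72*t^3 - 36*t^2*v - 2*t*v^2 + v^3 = (-6*t + v)*(-2*t + v)*(6*t + v)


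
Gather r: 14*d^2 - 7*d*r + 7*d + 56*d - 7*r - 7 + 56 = 14*d^2 + 63*d + r*(-7*d - 7) + 49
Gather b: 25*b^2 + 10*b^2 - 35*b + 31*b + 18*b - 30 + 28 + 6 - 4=35*b^2 + 14*b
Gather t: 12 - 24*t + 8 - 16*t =20 - 40*t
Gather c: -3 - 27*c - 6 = -27*c - 9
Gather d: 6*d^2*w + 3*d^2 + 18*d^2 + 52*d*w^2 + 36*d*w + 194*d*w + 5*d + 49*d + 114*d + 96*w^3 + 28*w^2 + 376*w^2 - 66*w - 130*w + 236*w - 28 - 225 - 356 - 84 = d^2*(6*w + 21) + d*(52*w^2 + 230*w + 168) + 96*w^3 + 404*w^2 + 40*w - 693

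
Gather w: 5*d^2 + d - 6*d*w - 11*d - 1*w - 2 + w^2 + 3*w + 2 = 5*d^2 - 10*d + w^2 + w*(2 - 6*d)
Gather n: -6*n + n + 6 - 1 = 5 - 5*n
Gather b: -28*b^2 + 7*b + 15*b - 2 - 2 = -28*b^2 + 22*b - 4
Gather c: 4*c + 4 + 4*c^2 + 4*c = 4*c^2 + 8*c + 4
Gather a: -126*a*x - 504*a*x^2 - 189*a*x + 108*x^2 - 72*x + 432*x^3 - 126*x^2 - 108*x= a*(-504*x^2 - 315*x) + 432*x^3 - 18*x^2 - 180*x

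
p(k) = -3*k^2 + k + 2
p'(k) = 1 - 6*k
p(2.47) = -13.83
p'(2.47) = -13.82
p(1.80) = -5.92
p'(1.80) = -9.80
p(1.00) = 0.00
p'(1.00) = -5.00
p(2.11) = -9.25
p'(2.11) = -11.66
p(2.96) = -21.32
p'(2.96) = -16.76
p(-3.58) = -40.03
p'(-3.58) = 22.48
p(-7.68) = -182.63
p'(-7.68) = 47.08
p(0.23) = 2.07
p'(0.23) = -0.38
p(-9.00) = -250.00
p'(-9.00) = 55.00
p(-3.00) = -28.00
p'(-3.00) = 19.00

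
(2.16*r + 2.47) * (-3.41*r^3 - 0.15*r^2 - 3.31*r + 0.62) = -7.3656*r^4 - 8.7467*r^3 - 7.5201*r^2 - 6.8365*r + 1.5314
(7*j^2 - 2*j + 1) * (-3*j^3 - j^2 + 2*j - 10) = -21*j^5 - j^4 + 13*j^3 - 75*j^2 + 22*j - 10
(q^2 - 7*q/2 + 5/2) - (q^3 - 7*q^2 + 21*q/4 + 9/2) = -q^3 + 8*q^2 - 35*q/4 - 2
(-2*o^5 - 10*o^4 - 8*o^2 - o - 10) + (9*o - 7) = -2*o^5 - 10*o^4 - 8*o^2 + 8*o - 17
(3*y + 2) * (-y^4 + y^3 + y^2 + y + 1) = -3*y^5 + y^4 + 5*y^3 + 5*y^2 + 5*y + 2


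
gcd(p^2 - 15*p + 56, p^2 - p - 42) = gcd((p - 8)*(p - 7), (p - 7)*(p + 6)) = p - 7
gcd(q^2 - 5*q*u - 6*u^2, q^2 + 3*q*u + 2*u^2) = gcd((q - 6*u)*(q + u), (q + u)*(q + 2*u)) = q + u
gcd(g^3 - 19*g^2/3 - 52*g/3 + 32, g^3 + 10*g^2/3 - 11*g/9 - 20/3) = g^2 + 5*g/3 - 4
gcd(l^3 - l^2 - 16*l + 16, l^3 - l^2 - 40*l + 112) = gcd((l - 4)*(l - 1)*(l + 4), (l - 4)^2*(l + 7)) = l - 4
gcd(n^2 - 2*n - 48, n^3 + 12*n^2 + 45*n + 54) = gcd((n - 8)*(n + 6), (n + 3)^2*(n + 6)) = n + 6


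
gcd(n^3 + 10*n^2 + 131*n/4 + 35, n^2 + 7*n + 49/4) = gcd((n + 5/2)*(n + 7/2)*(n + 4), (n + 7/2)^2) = n + 7/2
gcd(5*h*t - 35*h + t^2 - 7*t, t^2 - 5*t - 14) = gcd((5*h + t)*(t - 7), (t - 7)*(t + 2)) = t - 7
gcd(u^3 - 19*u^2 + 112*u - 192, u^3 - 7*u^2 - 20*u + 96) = u^2 - 11*u + 24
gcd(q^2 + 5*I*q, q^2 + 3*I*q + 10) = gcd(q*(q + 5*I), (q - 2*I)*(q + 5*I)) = q + 5*I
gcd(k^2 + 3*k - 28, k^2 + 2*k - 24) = k - 4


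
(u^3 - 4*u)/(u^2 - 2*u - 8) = u*(u - 2)/(u - 4)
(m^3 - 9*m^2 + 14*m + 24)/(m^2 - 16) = (m^2 - 5*m - 6)/(m + 4)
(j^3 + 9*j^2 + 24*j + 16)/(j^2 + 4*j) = j + 5 + 4/j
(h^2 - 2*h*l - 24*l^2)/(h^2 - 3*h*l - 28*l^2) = (h - 6*l)/(h - 7*l)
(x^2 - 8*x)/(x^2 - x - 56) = x/(x + 7)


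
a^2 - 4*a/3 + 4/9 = (a - 2/3)^2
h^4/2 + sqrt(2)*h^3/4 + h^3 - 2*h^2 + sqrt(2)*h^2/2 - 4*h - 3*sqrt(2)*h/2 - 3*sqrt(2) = (h/2 + sqrt(2)/2)*(h + 2)*(h - 3*sqrt(2)/2)*(h + sqrt(2))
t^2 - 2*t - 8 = (t - 4)*(t + 2)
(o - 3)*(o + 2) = o^2 - o - 6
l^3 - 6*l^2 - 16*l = l*(l - 8)*(l + 2)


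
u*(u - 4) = u^2 - 4*u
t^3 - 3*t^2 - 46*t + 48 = (t - 8)*(t - 1)*(t + 6)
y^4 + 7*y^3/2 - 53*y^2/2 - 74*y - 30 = (y - 5)*(y + 1/2)*(y + 2)*(y + 6)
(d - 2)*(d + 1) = d^2 - d - 2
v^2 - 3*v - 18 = (v - 6)*(v + 3)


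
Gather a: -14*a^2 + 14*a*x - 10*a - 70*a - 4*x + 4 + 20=-14*a^2 + a*(14*x - 80) - 4*x + 24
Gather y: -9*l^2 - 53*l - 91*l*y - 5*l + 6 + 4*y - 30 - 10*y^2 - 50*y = -9*l^2 - 58*l - 10*y^2 + y*(-91*l - 46) - 24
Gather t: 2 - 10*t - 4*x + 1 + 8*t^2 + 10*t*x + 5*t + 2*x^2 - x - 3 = 8*t^2 + t*(10*x - 5) + 2*x^2 - 5*x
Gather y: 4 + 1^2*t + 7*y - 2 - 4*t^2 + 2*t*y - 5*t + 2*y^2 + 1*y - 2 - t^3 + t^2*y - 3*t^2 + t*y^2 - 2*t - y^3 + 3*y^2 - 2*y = -t^3 - 7*t^2 - 6*t - y^3 + y^2*(t + 5) + y*(t^2 + 2*t + 6)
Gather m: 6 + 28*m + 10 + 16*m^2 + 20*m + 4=16*m^2 + 48*m + 20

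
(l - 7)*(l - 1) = l^2 - 8*l + 7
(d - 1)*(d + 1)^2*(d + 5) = d^4 + 6*d^3 + 4*d^2 - 6*d - 5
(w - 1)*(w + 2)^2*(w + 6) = w^4 + 9*w^3 + 18*w^2 - 4*w - 24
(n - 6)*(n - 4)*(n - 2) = n^3 - 12*n^2 + 44*n - 48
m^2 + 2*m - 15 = (m - 3)*(m + 5)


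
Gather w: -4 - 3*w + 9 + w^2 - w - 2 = w^2 - 4*w + 3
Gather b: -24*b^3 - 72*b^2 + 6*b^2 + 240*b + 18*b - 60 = -24*b^3 - 66*b^2 + 258*b - 60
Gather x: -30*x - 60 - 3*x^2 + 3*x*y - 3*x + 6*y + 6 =-3*x^2 + x*(3*y - 33) + 6*y - 54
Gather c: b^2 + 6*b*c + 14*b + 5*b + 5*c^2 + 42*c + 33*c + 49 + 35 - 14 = b^2 + 19*b + 5*c^2 + c*(6*b + 75) + 70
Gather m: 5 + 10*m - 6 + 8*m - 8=18*m - 9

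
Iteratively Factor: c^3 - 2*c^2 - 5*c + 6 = (c + 2)*(c^2 - 4*c + 3) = (c - 3)*(c + 2)*(c - 1)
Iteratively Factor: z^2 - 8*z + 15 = (z - 5)*(z - 3)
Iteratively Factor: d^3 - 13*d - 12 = (d + 3)*(d^2 - 3*d - 4) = (d + 1)*(d + 3)*(d - 4)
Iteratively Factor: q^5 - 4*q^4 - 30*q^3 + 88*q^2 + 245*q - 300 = (q - 5)*(q^4 + q^3 - 25*q^2 - 37*q + 60) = (q - 5)*(q + 3)*(q^3 - 2*q^2 - 19*q + 20) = (q - 5)*(q + 3)*(q + 4)*(q^2 - 6*q + 5) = (q - 5)*(q - 1)*(q + 3)*(q + 4)*(q - 5)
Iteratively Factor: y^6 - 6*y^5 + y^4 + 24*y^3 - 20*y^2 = (y - 1)*(y^5 - 5*y^4 - 4*y^3 + 20*y^2) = y*(y - 1)*(y^4 - 5*y^3 - 4*y^2 + 20*y) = y^2*(y - 1)*(y^3 - 5*y^2 - 4*y + 20) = y^2*(y - 5)*(y - 1)*(y^2 - 4) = y^2*(y - 5)*(y - 1)*(y + 2)*(y - 2)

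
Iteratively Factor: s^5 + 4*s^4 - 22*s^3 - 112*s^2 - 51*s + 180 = (s - 1)*(s^4 + 5*s^3 - 17*s^2 - 129*s - 180) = (s - 5)*(s - 1)*(s^3 + 10*s^2 + 33*s + 36) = (s - 5)*(s - 1)*(s + 3)*(s^2 + 7*s + 12) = (s - 5)*(s - 1)*(s + 3)*(s + 4)*(s + 3)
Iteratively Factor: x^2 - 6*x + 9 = (x - 3)*(x - 3)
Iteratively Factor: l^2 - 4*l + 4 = (l - 2)*(l - 2)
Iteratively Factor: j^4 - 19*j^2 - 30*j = (j)*(j^3 - 19*j - 30) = j*(j + 2)*(j^2 - 2*j - 15) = j*(j + 2)*(j + 3)*(j - 5)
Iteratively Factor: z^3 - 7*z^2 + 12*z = (z - 3)*(z^2 - 4*z) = (z - 4)*(z - 3)*(z)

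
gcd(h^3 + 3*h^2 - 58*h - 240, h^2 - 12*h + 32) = h - 8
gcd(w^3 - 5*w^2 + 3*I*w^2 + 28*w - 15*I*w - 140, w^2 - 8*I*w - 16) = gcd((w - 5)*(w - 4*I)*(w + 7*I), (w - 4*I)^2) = w - 4*I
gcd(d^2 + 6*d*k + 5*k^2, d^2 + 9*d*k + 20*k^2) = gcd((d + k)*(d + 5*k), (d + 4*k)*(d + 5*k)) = d + 5*k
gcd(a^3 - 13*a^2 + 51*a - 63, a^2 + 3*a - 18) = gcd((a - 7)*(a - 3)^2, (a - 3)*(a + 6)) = a - 3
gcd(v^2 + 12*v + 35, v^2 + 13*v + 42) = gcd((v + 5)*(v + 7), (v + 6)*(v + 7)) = v + 7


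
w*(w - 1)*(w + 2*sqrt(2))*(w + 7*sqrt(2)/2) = w^4 - w^3 + 11*sqrt(2)*w^3/2 - 11*sqrt(2)*w^2/2 + 14*w^2 - 14*w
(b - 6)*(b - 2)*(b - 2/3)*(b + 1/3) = b^4 - 25*b^3/3 + 130*b^2/9 - 20*b/9 - 8/3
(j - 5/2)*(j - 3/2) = j^2 - 4*j + 15/4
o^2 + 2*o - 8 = (o - 2)*(o + 4)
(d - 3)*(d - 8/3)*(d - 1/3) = d^3 - 6*d^2 + 89*d/9 - 8/3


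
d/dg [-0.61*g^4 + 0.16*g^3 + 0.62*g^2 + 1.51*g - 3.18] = -2.44*g^3 + 0.48*g^2 + 1.24*g + 1.51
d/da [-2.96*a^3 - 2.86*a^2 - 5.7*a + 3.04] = -8.88*a^2 - 5.72*a - 5.7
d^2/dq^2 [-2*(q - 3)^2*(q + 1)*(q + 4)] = -24*q^2 + 12*q + 68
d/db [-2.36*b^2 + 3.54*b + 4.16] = 3.54 - 4.72*b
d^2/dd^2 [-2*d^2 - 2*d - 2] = -4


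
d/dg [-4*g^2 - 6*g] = -8*g - 6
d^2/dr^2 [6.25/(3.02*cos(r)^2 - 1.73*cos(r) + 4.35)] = (-228.01*(1 - cos(r)^2)^2 + 97.96125*cos(r)^3 + 195.714375*cos(r)^2 - 242.956875*cos(r) + 101.20875)/(3.02*cos(r)^2 - 1.73*cos(r) + 4.35)^3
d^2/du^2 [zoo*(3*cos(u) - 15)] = zoo*cos(u)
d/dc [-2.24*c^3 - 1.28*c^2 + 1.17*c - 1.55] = -6.72*c^2 - 2.56*c + 1.17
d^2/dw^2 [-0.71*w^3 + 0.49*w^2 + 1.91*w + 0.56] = 0.98 - 4.26*w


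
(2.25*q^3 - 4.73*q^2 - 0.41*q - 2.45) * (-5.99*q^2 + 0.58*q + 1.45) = -13.4775*q^5 + 29.6377*q^4 + 2.975*q^3 + 7.5792*q^2 - 2.0155*q - 3.5525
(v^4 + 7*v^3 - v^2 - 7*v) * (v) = v^5 + 7*v^4 - v^3 - 7*v^2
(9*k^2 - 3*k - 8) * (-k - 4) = -9*k^3 - 33*k^2 + 20*k + 32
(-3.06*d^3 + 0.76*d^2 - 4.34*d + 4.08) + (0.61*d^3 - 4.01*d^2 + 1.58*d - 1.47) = -2.45*d^3 - 3.25*d^2 - 2.76*d + 2.61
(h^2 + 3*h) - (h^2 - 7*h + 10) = 10*h - 10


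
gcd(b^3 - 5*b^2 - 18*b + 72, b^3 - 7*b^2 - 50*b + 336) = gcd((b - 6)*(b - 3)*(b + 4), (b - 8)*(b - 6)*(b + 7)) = b - 6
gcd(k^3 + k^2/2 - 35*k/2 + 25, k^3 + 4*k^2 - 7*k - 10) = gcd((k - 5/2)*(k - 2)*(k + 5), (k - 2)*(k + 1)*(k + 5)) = k^2 + 3*k - 10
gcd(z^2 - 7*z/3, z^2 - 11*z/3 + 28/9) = z - 7/3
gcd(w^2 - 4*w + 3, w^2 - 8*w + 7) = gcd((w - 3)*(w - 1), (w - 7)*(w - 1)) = w - 1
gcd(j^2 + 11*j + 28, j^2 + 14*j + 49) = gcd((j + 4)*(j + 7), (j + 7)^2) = j + 7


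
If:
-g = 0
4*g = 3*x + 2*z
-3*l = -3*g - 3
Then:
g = 0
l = 1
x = -2*z/3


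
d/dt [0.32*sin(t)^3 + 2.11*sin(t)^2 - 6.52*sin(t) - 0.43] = (0.96*sin(t)^2 + 4.22*sin(t) - 6.52)*cos(t)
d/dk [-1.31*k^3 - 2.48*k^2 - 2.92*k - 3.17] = -3.93*k^2 - 4.96*k - 2.92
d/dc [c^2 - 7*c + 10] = 2*c - 7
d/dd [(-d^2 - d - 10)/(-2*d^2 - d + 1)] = (-d^2 - 42*d - 11)/(4*d^4 + 4*d^3 - 3*d^2 - 2*d + 1)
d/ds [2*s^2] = 4*s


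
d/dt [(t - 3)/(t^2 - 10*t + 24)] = (t^2 - 10*t - 2*(t - 5)*(t - 3) + 24)/(t^2 - 10*t + 24)^2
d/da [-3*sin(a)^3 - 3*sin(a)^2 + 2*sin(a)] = (-9*sin(a)^2 - 6*sin(a) + 2)*cos(a)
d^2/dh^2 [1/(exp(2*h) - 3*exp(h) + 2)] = ((3 - 4*exp(h))*(exp(2*h) - 3*exp(h) + 2) + 2*(2*exp(h) - 3)^2*exp(h))*exp(h)/(exp(2*h) - 3*exp(h) + 2)^3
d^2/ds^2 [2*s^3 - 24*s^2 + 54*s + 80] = 12*s - 48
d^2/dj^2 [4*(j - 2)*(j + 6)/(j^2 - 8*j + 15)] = 24*(4*j^3 - 27*j^2 + 36*j + 39)/(j^6 - 24*j^5 + 237*j^4 - 1232*j^3 + 3555*j^2 - 5400*j + 3375)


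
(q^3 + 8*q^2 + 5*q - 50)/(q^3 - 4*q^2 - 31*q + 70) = (q + 5)/(q - 7)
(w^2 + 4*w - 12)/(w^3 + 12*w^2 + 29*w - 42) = (w - 2)/(w^2 + 6*w - 7)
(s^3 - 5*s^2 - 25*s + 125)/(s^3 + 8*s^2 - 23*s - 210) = (s^2 - 25)/(s^2 + 13*s + 42)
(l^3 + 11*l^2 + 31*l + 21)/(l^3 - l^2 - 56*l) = (l^2 + 4*l + 3)/(l*(l - 8))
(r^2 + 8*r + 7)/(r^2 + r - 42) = (r + 1)/(r - 6)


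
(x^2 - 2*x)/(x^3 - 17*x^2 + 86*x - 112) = x/(x^2 - 15*x + 56)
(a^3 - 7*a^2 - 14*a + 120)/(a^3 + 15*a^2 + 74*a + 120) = (a^2 - 11*a + 30)/(a^2 + 11*a + 30)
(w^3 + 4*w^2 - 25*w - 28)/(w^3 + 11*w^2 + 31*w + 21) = (w - 4)/(w + 3)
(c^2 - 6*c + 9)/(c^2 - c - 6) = (c - 3)/(c + 2)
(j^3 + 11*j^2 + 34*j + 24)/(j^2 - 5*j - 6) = (j^2 + 10*j + 24)/(j - 6)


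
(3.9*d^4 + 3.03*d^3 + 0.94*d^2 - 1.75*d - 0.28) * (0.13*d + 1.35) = 0.507*d^5 + 5.6589*d^4 + 4.2127*d^3 + 1.0415*d^2 - 2.3989*d - 0.378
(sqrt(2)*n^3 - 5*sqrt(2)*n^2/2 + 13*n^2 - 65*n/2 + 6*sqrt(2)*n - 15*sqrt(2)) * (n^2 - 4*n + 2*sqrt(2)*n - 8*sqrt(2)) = sqrt(2)*n^5 - 13*sqrt(2)*n^4/2 + 17*n^4 - 221*n^3/2 + 42*sqrt(2)*n^3 - 208*sqrt(2)*n^2 + 194*n^2 - 156*n + 320*sqrt(2)*n + 240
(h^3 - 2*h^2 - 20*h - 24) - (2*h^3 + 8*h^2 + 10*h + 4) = -h^3 - 10*h^2 - 30*h - 28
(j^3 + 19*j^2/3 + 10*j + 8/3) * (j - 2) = j^4 + 13*j^3/3 - 8*j^2/3 - 52*j/3 - 16/3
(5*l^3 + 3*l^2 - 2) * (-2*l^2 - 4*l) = -10*l^5 - 26*l^4 - 12*l^3 + 4*l^2 + 8*l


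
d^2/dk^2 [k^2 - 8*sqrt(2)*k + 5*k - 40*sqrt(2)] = 2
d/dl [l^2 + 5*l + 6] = 2*l + 5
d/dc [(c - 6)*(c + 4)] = 2*c - 2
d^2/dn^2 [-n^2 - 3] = -2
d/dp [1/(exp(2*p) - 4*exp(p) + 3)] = 2*(2 - exp(p))*exp(p)/(exp(2*p) - 4*exp(p) + 3)^2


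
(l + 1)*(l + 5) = l^2 + 6*l + 5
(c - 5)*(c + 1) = c^2 - 4*c - 5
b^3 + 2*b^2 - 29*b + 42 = (b - 3)*(b - 2)*(b + 7)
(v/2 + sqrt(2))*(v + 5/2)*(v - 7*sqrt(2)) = v^3/2 - 5*sqrt(2)*v^2/2 + 5*v^2/4 - 14*v - 25*sqrt(2)*v/4 - 35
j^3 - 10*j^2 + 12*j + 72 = (j - 6)^2*(j + 2)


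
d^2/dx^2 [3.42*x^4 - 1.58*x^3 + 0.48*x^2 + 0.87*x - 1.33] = 41.04*x^2 - 9.48*x + 0.96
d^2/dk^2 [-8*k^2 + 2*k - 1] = -16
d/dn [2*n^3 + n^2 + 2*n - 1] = 6*n^2 + 2*n + 2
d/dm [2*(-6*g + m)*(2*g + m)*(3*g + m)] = -48*g^2 - 4*g*m + 6*m^2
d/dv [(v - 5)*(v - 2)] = 2*v - 7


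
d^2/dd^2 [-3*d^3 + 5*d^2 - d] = 10 - 18*d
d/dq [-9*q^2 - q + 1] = -18*q - 1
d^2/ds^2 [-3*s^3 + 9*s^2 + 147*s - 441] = 18 - 18*s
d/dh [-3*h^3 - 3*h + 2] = -9*h^2 - 3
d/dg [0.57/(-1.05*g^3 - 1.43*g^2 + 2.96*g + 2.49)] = (1.7955*g^2 + 1.6302*g - 1.6872)/(1.05*g^3 + 1.43*g^2 - 2.96*g - 2.49)^2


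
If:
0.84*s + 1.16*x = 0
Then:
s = -1.38095238095238*x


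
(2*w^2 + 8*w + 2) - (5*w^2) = -3*w^2 + 8*w + 2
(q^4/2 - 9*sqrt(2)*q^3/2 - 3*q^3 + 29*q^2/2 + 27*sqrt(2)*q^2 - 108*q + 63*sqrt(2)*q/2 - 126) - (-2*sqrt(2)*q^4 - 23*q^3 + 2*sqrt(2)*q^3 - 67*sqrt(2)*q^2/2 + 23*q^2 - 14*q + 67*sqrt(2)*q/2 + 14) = q^4/2 + 2*sqrt(2)*q^4 - 13*sqrt(2)*q^3/2 + 20*q^3 - 17*q^2/2 + 121*sqrt(2)*q^2/2 - 94*q - 2*sqrt(2)*q - 140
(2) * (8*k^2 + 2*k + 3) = 16*k^2 + 4*k + 6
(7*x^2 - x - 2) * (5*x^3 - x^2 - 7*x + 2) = 35*x^5 - 12*x^4 - 58*x^3 + 23*x^2 + 12*x - 4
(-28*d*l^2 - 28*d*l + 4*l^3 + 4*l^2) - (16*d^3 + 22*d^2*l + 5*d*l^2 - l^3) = -16*d^3 - 22*d^2*l - 33*d*l^2 - 28*d*l + 5*l^3 + 4*l^2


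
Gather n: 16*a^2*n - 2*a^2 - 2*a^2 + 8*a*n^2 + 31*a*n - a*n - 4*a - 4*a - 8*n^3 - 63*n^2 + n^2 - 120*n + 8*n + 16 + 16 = -4*a^2 - 8*a - 8*n^3 + n^2*(8*a - 62) + n*(16*a^2 + 30*a - 112) + 32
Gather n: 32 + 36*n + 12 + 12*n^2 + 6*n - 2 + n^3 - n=n^3 + 12*n^2 + 41*n + 42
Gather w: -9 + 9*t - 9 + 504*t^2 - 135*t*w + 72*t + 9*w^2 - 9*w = 504*t^2 + 81*t + 9*w^2 + w*(-135*t - 9) - 18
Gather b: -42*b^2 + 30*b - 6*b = -42*b^2 + 24*b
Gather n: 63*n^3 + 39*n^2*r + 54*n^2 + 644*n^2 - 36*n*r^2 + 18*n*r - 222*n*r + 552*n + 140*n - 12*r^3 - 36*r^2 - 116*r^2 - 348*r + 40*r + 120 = 63*n^3 + n^2*(39*r + 698) + n*(-36*r^2 - 204*r + 692) - 12*r^3 - 152*r^2 - 308*r + 120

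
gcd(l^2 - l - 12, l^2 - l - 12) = l^2 - l - 12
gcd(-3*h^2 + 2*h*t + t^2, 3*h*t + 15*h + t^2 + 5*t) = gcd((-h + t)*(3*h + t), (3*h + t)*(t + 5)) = 3*h + t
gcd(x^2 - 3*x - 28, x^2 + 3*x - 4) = x + 4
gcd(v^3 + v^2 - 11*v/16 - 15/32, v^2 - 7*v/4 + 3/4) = v - 3/4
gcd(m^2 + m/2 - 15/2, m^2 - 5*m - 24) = m + 3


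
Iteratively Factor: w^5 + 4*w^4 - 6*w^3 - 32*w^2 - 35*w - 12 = (w + 4)*(w^4 - 6*w^2 - 8*w - 3) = (w - 3)*(w + 4)*(w^3 + 3*w^2 + 3*w + 1) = (w - 3)*(w + 1)*(w + 4)*(w^2 + 2*w + 1) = (w - 3)*(w + 1)^2*(w + 4)*(w + 1)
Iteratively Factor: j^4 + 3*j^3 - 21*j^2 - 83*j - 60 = (j + 1)*(j^3 + 2*j^2 - 23*j - 60) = (j + 1)*(j + 3)*(j^2 - j - 20) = (j - 5)*(j + 1)*(j + 3)*(j + 4)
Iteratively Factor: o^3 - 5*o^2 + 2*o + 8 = (o + 1)*(o^2 - 6*o + 8) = (o - 2)*(o + 1)*(o - 4)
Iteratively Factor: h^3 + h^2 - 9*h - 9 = (h + 3)*(h^2 - 2*h - 3) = (h + 1)*(h + 3)*(h - 3)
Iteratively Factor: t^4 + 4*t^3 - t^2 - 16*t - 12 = (t + 2)*(t^3 + 2*t^2 - 5*t - 6) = (t + 2)*(t + 3)*(t^2 - t - 2) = (t - 2)*(t + 2)*(t + 3)*(t + 1)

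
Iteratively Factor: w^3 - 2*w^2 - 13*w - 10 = (w + 2)*(w^2 - 4*w - 5) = (w + 1)*(w + 2)*(w - 5)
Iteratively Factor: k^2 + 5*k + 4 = (k + 4)*(k + 1)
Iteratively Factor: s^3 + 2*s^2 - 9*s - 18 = (s + 2)*(s^2 - 9) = (s + 2)*(s + 3)*(s - 3)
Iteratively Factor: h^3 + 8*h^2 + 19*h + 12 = (h + 3)*(h^2 + 5*h + 4) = (h + 1)*(h + 3)*(h + 4)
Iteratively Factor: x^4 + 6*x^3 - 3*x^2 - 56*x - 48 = (x + 4)*(x^3 + 2*x^2 - 11*x - 12) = (x + 1)*(x + 4)*(x^2 + x - 12) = (x + 1)*(x + 4)^2*(x - 3)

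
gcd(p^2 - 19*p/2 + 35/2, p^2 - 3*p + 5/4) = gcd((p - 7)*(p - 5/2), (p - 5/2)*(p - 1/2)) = p - 5/2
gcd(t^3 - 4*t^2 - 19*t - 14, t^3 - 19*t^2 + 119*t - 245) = t - 7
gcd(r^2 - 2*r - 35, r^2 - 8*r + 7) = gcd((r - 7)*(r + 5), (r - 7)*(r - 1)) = r - 7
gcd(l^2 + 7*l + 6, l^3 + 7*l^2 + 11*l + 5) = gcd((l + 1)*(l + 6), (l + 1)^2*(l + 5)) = l + 1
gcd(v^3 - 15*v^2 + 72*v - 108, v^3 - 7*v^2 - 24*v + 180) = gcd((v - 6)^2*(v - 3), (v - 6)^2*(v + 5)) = v^2 - 12*v + 36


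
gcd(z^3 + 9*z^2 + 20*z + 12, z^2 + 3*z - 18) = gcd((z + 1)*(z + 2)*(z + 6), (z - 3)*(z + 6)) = z + 6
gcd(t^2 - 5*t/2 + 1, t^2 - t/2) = t - 1/2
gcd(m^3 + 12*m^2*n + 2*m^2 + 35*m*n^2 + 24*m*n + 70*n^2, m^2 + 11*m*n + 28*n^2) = m + 7*n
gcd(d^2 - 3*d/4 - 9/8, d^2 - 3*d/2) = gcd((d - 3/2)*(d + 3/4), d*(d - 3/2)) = d - 3/2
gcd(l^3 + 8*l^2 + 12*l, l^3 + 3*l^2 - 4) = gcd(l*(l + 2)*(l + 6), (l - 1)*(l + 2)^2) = l + 2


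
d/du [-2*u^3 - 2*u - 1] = -6*u^2 - 2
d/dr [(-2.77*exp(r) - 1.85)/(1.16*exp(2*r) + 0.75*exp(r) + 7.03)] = (3.2132*exp(2*r) + 4.292*exp(r) - 18.0856)*exp(r)/(1.3456*exp(4*r) + 1.74*exp(3*r) + 16.8721*exp(2*r) + 10.545*exp(r) + 49.4209)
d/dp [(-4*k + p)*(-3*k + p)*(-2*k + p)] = 26*k^2 - 18*k*p + 3*p^2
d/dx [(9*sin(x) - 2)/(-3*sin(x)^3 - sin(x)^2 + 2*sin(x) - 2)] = (54*sin(x)^3 - 9*sin(x)^2 - 4*sin(x) - 14)*cos(x)/(3*sin(x)^3 + sin(x)^2 - 2*sin(x) + 2)^2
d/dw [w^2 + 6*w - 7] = 2*w + 6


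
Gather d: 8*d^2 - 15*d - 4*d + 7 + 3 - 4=8*d^2 - 19*d + 6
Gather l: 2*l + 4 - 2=2*l + 2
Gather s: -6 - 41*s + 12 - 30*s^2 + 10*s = -30*s^2 - 31*s + 6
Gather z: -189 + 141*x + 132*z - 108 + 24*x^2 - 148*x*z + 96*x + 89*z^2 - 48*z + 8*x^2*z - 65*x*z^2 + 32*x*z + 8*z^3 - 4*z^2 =24*x^2 + 237*x + 8*z^3 + z^2*(85 - 65*x) + z*(8*x^2 - 116*x + 84) - 297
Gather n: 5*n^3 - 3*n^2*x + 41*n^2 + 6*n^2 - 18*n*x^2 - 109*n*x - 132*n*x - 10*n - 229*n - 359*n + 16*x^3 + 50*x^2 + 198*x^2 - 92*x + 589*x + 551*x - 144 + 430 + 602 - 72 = 5*n^3 + n^2*(47 - 3*x) + n*(-18*x^2 - 241*x - 598) + 16*x^3 + 248*x^2 + 1048*x + 816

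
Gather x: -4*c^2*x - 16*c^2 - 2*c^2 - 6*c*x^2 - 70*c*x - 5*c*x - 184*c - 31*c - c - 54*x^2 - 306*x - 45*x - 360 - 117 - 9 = -18*c^2 - 216*c + x^2*(-6*c - 54) + x*(-4*c^2 - 75*c - 351) - 486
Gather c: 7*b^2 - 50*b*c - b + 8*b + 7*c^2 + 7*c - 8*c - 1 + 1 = 7*b^2 + 7*b + 7*c^2 + c*(-50*b - 1)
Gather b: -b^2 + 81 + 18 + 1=100 - b^2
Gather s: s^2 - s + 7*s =s^2 + 6*s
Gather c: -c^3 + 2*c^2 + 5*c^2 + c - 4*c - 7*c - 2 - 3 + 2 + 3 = -c^3 + 7*c^2 - 10*c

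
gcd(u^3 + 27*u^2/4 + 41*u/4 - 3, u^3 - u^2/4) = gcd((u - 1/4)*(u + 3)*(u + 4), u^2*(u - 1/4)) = u - 1/4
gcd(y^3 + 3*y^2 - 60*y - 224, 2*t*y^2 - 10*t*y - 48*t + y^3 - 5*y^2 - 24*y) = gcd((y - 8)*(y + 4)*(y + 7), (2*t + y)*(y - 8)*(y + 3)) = y - 8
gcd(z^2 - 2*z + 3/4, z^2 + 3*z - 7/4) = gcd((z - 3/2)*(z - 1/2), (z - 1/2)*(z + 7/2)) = z - 1/2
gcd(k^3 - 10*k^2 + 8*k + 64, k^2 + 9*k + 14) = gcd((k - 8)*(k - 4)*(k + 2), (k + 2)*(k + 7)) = k + 2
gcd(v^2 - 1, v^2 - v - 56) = 1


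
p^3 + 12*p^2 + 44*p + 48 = (p + 2)*(p + 4)*(p + 6)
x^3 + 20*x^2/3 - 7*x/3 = x*(x - 1/3)*(x + 7)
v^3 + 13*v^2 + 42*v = v*(v + 6)*(v + 7)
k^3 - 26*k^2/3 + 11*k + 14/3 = (k - 7)*(k - 2)*(k + 1/3)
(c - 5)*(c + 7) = c^2 + 2*c - 35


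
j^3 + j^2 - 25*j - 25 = (j - 5)*(j + 1)*(j + 5)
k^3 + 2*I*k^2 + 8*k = k*(k - 2*I)*(k + 4*I)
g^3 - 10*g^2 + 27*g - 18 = (g - 6)*(g - 3)*(g - 1)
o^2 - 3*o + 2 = (o - 2)*(o - 1)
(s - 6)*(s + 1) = s^2 - 5*s - 6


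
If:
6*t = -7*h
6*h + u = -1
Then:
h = -u/6 - 1/6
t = 7*u/36 + 7/36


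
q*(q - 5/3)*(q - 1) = q^3 - 8*q^2/3 + 5*q/3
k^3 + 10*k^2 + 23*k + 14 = (k + 1)*(k + 2)*(k + 7)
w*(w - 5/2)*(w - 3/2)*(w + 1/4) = w^4 - 15*w^3/4 + 11*w^2/4 + 15*w/16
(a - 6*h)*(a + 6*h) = a^2 - 36*h^2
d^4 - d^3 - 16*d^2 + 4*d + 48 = (d - 4)*(d - 2)*(d + 2)*(d + 3)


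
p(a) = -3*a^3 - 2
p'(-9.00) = -729.00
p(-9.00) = 2185.00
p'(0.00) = 0.00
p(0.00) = -2.00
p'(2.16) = -41.99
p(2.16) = -32.23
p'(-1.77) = -28.20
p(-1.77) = 14.64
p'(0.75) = -5.06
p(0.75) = -3.27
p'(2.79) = -70.06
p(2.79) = -67.15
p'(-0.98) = -8.64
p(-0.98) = 0.82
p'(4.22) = -160.28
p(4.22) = -227.45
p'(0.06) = -0.03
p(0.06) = -2.00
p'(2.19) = -43.16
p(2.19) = -33.51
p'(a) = -9*a^2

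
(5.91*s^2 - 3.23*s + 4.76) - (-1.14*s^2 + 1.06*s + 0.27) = 7.05*s^2 - 4.29*s + 4.49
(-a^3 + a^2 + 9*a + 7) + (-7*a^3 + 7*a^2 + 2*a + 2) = -8*a^3 + 8*a^2 + 11*a + 9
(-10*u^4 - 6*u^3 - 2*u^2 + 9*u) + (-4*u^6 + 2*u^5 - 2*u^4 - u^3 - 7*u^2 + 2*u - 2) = -4*u^6 + 2*u^5 - 12*u^4 - 7*u^3 - 9*u^2 + 11*u - 2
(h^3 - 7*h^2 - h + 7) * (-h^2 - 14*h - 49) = -h^5 - 7*h^4 + 50*h^3 + 350*h^2 - 49*h - 343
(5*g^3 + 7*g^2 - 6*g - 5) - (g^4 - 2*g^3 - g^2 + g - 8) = -g^4 + 7*g^3 + 8*g^2 - 7*g + 3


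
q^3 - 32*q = q*(q - 4*sqrt(2))*(q + 4*sqrt(2))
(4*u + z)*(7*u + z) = 28*u^2 + 11*u*z + z^2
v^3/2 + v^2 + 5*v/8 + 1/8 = (v/2 + 1/2)*(v + 1/2)^2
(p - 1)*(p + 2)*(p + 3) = p^3 + 4*p^2 + p - 6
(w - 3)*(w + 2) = w^2 - w - 6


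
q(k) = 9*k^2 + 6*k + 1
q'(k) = 18*k + 6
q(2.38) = 66.26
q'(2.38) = 48.84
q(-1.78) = 18.84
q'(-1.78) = -26.04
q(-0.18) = 0.21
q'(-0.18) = 2.76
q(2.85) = 91.20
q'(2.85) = 57.30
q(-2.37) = 37.33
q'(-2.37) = -36.66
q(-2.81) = 55.20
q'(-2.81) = -44.58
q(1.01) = 16.24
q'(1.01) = 24.18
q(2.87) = 92.35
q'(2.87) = 57.66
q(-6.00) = 289.00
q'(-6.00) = -102.00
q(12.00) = 1369.00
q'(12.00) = 222.00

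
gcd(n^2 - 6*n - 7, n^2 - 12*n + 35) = n - 7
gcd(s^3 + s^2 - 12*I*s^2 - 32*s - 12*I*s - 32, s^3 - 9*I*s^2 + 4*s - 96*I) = s^2 - 12*I*s - 32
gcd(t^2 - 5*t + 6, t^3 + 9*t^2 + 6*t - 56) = t - 2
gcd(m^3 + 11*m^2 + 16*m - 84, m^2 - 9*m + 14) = m - 2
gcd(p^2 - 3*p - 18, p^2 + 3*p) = p + 3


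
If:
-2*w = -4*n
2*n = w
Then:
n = w/2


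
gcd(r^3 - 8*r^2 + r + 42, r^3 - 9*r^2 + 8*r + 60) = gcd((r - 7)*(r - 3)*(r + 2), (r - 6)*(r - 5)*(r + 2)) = r + 2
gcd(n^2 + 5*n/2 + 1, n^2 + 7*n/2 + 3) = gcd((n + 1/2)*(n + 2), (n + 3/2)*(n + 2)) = n + 2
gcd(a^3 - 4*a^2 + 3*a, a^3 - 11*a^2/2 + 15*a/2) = a^2 - 3*a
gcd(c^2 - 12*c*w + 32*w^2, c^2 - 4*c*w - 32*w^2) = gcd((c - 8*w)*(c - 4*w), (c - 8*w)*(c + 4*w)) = -c + 8*w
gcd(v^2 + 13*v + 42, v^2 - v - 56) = v + 7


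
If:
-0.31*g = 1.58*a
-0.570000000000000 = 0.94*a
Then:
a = -0.61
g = 3.09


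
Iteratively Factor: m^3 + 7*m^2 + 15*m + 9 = (m + 1)*(m^2 + 6*m + 9) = (m + 1)*(m + 3)*(m + 3)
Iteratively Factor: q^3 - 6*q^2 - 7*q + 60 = (q - 5)*(q^2 - q - 12) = (q - 5)*(q - 4)*(q + 3)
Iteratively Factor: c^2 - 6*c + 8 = (c - 4)*(c - 2)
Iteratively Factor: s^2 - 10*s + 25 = (s - 5)*(s - 5)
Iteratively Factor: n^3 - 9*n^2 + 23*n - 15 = (n - 3)*(n^2 - 6*n + 5) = (n - 3)*(n - 1)*(n - 5)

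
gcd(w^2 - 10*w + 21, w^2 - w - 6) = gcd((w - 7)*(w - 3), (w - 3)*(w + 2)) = w - 3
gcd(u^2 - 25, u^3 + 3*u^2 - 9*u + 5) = u + 5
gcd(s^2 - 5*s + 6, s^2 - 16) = 1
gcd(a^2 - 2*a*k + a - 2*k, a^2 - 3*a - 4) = a + 1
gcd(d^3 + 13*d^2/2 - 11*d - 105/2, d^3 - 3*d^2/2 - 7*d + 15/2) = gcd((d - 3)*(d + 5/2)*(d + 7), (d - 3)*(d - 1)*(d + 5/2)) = d^2 - d/2 - 15/2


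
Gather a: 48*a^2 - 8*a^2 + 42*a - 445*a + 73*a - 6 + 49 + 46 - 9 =40*a^2 - 330*a + 80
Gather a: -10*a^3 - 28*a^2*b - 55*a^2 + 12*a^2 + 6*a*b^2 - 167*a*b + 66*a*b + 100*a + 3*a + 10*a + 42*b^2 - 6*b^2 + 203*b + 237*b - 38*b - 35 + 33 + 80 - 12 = -10*a^3 + a^2*(-28*b - 43) + a*(6*b^2 - 101*b + 113) + 36*b^2 + 402*b + 66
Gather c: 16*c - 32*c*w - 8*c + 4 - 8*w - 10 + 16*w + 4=c*(8 - 32*w) + 8*w - 2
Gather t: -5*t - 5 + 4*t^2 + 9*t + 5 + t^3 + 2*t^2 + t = t^3 + 6*t^2 + 5*t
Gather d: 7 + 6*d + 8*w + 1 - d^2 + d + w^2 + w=-d^2 + 7*d + w^2 + 9*w + 8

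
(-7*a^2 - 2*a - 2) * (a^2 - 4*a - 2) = -7*a^4 + 26*a^3 + 20*a^2 + 12*a + 4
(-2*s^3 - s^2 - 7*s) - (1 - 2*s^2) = -2*s^3 + s^2 - 7*s - 1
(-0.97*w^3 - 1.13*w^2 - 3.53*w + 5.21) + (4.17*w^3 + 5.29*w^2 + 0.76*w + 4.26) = 3.2*w^3 + 4.16*w^2 - 2.77*w + 9.47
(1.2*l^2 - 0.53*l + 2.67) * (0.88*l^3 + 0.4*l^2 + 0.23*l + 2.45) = 1.056*l^5 + 0.0135999999999999*l^4 + 2.4136*l^3 + 3.8861*l^2 - 0.6844*l + 6.5415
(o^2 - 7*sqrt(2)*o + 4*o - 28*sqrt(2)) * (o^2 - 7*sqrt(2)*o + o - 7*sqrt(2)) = o^4 - 14*sqrt(2)*o^3 + 5*o^3 - 70*sqrt(2)*o^2 + 102*o^2 - 56*sqrt(2)*o + 490*o + 392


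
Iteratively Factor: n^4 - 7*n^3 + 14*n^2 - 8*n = (n - 2)*(n^3 - 5*n^2 + 4*n) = (n - 2)*(n - 1)*(n^2 - 4*n) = n*(n - 2)*(n - 1)*(n - 4)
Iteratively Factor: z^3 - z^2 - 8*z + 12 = (z + 3)*(z^2 - 4*z + 4) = (z - 2)*(z + 3)*(z - 2)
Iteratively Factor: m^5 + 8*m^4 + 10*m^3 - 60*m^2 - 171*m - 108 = (m + 1)*(m^4 + 7*m^3 + 3*m^2 - 63*m - 108) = (m + 1)*(m + 4)*(m^3 + 3*m^2 - 9*m - 27) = (m + 1)*(m + 3)*(m + 4)*(m^2 - 9) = (m + 1)*(m + 3)^2*(m + 4)*(m - 3)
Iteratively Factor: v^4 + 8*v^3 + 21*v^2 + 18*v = (v + 3)*(v^3 + 5*v^2 + 6*v) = v*(v + 3)*(v^2 + 5*v + 6) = v*(v + 2)*(v + 3)*(v + 3)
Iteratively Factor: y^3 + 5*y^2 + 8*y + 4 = (y + 2)*(y^2 + 3*y + 2) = (y + 1)*(y + 2)*(y + 2)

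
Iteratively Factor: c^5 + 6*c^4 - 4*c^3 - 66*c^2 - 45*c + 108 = (c + 3)*(c^4 + 3*c^3 - 13*c^2 - 27*c + 36) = (c + 3)^2*(c^3 - 13*c + 12) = (c - 3)*(c + 3)^2*(c^2 + 3*c - 4) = (c - 3)*(c - 1)*(c + 3)^2*(c + 4)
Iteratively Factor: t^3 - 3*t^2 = (t)*(t^2 - 3*t) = t^2*(t - 3)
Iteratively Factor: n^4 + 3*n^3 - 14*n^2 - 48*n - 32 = (n - 4)*(n^3 + 7*n^2 + 14*n + 8) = (n - 4)*(n + 2)*(n^2 + 5*n + 4) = (n - 4)*(n + 1)*(n + 2)*(n + 4)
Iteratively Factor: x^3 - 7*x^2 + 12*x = (x)*(x^2 - 7*x + 12) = x*(x - 4)*(x - 3)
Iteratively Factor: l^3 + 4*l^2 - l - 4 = (l + 4)*(l^2 - 1) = (l - 1)*(l + 4)*(l + 1)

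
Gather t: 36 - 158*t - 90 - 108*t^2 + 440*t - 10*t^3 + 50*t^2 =-10*t^3 - 58*t^2 + 282*t - 54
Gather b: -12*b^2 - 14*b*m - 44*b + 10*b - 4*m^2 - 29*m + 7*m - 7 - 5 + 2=-12*b^2 + b*(-14*m - 34) - 4*m^2 - 22*m - 10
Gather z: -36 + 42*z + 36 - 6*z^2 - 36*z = -6*z^2 + 6*z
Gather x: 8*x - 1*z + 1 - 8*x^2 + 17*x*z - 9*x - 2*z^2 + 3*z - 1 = -8*x^2 + x*(17*z - 1) - 2*z^2 + 2*z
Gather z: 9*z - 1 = 9*z - 1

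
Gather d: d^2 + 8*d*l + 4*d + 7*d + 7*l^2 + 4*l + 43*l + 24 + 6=d^2 + d*(8*l + 11) + 7*l^2 + 47*l + 30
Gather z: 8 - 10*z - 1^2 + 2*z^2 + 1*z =2*z^2 - 9*z + 7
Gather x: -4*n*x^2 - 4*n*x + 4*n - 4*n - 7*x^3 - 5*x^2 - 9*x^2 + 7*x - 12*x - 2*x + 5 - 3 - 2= -7*x^3 + x^2*(-4*n - 14) + x*(-4*n - 7)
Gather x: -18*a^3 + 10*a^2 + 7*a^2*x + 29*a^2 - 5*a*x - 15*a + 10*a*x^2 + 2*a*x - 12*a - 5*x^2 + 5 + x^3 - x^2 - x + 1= -18*a^3 + 39*a^2 - 27*a + x^3 + x^2*(10*a - 6) + x*(7*a^2 - 3*a - 1) + 6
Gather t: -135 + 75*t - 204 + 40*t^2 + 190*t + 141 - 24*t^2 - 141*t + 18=16*t^2 + 124*t - 180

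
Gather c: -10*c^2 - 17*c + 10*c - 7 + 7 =-10*c^2 - 7*c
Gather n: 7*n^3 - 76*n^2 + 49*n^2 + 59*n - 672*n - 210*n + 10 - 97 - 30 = 7*n^3 - 27*n^2 - 823*n - 117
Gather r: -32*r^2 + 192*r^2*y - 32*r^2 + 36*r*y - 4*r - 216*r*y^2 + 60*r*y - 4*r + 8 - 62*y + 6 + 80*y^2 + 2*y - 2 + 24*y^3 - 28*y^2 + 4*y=r^2*(192*y - 64) + r*(-216*y^2 + 96*y - 8) + 24*y^3 + 52*y^2 - 56*y + 12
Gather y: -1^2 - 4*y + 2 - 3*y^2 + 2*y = -3*y^2 - 2*y + 1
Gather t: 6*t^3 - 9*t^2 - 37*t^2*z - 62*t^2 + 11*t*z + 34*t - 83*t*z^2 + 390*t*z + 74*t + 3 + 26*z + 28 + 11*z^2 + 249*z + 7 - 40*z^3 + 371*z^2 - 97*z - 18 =6*t^3 + t^2*(-37*z - 71) + t*(-83*z^2 + 401*z + 108) - 40*z^3 + 382*z^2 + 178*z + 20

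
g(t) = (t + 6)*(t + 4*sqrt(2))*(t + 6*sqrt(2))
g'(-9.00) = 13.29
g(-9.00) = -5.16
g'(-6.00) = -0.85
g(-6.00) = 0.00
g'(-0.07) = 130.05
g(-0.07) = 278.80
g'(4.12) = 349.75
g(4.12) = 1247.19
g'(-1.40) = 82.33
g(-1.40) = 138.74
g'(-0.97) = 96.60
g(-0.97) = 177.17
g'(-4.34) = 14.53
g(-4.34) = 9.06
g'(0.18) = 140.20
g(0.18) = 312.57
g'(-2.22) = 58.21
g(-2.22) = 81.39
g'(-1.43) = 81.38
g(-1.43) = 136.28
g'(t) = (t + 6)*(t + 4*sqrt(2)) + (t + 6)*(t + 6*sqrt(2)) + (t + 4*sqrt(2))*(t + 6*sqrt(2)) = 3*t^2 + 12*t + 20*sqrt(2)*t + 48 + 60*sqrt(2)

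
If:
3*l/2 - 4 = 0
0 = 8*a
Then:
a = 0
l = 8/3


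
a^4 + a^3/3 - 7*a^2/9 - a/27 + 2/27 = (a - 2/3)*(a - 1/3)*(a + 1/3)*(a + 1)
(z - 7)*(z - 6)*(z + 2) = z^3 - 11*z^2 + 16*z + 84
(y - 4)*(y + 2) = y^2 - 2*y - 8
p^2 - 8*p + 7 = (p - 7)*(p - 1)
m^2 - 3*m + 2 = (m - 2)*(m - 1)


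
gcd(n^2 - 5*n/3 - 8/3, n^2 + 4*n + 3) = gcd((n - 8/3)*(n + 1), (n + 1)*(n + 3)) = n + 1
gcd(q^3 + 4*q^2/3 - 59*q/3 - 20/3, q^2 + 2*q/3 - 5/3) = 1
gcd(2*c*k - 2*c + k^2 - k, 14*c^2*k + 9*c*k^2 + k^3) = 2*c + k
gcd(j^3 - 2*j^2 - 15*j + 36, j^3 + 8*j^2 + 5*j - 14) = 1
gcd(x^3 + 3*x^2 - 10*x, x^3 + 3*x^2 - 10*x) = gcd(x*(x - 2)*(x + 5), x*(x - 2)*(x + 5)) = x^3 + 3*x^2 - 10*x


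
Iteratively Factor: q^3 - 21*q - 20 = (q - 5)*(q^2 + 5*q + 4) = (q - 5)*(q + 4)*(q + 1)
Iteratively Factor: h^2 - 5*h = (h - 5)*(h)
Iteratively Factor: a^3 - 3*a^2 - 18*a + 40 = (a - 2)*(a^2 - a - 20) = (a - 5)*(a - 2)*(a + 4)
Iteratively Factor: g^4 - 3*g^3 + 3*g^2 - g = (g - 1)*(g^3 - 2*g^2 + g) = g*(g - 1)*(g^2 - 2*g + 1) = g*(g - 1)^2*(g - 1)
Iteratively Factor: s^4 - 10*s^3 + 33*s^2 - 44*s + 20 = (s - 5)*(s^3 - 5*s^2 + 8*s - 4) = (s - 5)*(s - 2)*(s^2 - 3*s + 2) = (s - 5)*(s - 2)*(s - 1)*(s - 2)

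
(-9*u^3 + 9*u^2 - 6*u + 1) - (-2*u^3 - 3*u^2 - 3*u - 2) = -7*u^3 + 12*u^2 - 3*u + 3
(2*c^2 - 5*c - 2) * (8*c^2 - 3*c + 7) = 16*c^4 - 46*c^3 + 13*c^2 - 29*c - 14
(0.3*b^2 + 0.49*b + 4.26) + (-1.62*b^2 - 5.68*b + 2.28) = -1.32*b^2 - 5.19*b + 6.54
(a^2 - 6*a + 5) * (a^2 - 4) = a^4 - 6*a^3 + a^2 + 24*a - 20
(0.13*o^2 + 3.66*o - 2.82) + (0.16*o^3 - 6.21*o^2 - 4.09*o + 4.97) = 0.16*o^3 - 6.08*o^2 - 0.43*o + 2.15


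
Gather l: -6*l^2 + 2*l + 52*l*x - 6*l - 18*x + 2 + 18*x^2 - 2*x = -6*l^2 + l*(52*x - 4) + 18*x^2 - 20*x + 2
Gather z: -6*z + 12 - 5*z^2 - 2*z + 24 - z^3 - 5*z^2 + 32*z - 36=-z^3 - 10*z^2 + 24*z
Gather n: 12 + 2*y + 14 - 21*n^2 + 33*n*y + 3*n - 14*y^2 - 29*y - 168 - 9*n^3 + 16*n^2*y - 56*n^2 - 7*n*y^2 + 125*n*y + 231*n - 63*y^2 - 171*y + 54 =-9*n^3 + n^2*(16*y - 77) + n*(-7*y^2 + 158*y + 234) - 77*y^2 - 198*y - 88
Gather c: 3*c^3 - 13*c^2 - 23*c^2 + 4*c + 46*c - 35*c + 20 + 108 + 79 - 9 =3*c^3 - 36*c^2 + 15*c + 198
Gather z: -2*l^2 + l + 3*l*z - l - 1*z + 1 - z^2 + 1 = -2*l^2 - z^2 + z*(3*l - 1) + 2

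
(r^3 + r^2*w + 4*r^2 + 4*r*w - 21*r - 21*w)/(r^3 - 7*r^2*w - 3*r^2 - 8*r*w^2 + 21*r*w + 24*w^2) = (r + 7)/(r - 8*w)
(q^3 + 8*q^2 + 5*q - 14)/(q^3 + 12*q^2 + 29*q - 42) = (q + 2)/(q + 6)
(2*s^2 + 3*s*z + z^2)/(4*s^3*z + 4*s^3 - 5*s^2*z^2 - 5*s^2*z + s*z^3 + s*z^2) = (2*s^2 + 3*s*z + z^2)/(s*(4*s^2*z + 4*s^2 - 5*s*z^2 - 5*s*z + z^3 + z^2))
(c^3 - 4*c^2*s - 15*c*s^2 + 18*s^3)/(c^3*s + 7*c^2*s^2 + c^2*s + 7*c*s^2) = (c^3 - 4*c^2*s - 15*c*s^2 + 18*s^3)/(c*s*(c^2 + 7*c*s + c + 7*s))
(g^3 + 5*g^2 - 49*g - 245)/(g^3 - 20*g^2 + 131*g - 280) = (g^2 + 12*g + 35)/(g^2 - 13*g + 40)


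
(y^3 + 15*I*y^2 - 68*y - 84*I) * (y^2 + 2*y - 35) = y^5 + 2*y^4 + 15*I*y^4 - 103*y^3 + 30*I*y^3 - 136*y^2 - 609*I*y^2 + 2380*y - 168*I*y + 2940*I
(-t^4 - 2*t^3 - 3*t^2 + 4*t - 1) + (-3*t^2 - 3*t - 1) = -t^4 - 2*t^3 - 6*t^2 + t - 2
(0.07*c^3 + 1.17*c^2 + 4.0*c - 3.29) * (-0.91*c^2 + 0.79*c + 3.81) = -0.0637*c^5 - 1.0094*c^4 - 2.449*c^3 + 10.6116*c^2 + 12.6409*c - 12.5349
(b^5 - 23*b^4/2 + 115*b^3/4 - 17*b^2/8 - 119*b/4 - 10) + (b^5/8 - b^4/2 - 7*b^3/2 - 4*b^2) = 9*b^5/8 - 12*b^4 + 101*b^3/4 - 49*b^2/8 - 119*b/4 - 10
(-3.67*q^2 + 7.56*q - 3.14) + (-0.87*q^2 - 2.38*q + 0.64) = -4.54*q^2 + 5.18*q - 2.5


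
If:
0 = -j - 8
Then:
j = -8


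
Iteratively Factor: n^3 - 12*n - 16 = (n + 2)*(n^2 - 2*n - 8) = (n + 2)^2*(n - 4)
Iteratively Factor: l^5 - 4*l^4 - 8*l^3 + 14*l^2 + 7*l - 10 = (l - 5)*(l^4 + l^3 - 3*l^2 - l + 2) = (l - 5)*(l - 1)*(l^3 + 2*l^2 - l - 2) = (l - 5)*(l - 1)^2*(l^2 + 3*l + 2) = (l - 5)*(l - 1)^2*(l + 2)*(l + 1)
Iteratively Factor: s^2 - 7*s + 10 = (s - 2)*(s - 5)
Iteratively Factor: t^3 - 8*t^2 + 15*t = (t - 3)*(t^2 - 5*t) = t*(t - 3)*(t - 5)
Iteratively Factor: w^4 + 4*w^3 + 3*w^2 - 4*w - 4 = (w + 2)*(w^3 + 2*w^2 - w - 2) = (w + 1)*(w + 2)*(w^2 + w - 2) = (w + 1)*(w + 2)^2*(w - 1)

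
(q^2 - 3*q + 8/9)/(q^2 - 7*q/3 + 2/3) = (q - 8/3)/(q - 2)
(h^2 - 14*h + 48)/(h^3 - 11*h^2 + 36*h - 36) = (h - 8)/(h^2 - 5*h + 6)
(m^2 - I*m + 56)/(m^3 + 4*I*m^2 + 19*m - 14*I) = (m - 8*I)/(m^2 - 3*I*m - 2)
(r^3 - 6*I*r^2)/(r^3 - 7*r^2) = (r - 6*I)/(r - 7)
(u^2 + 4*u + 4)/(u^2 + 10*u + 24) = (u^2 + 4*u + 4)/(u^2 + 10*u + 24)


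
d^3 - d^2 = d^2*(d - 1)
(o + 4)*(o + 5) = o^2 + 9*o + 20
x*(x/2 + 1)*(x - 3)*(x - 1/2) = x^4/2 - 3*x^3/4 - 11*x^2/4 + 3*x/2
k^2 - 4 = (k - 2)*(k + 2)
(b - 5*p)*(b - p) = b^2 - 6*b*p + 5*p^2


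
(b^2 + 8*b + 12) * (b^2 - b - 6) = b^4 + 7*b^3 - 2*b^2 - 60*b - 72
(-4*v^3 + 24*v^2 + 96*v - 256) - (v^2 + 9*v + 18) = -4*v^3 + 23*v^2 + 87*v - 274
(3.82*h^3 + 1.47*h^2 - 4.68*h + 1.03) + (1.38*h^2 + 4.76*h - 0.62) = 3.82*h^3 + 2.85*h^2 + 0.0800000000000001*h + 0.41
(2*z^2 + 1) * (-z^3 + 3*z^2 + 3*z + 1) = -2*z^5 + 6*z^4 + 5*z^3 + 5*z^2 + 3*z + 1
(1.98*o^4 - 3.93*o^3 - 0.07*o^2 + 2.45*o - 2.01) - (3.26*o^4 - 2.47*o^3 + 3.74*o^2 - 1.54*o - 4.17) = -1.28*o^4 - 1.46*o^3 - 3.81*o^2 + 3.99*o + 2.16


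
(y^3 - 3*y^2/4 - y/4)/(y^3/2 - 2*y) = (4*y^2 - 3*y - 1)/(2*(y^2 - 4))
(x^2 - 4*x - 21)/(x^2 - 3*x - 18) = (x - 7)/(x - 6)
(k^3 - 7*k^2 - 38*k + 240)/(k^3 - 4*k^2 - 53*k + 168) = (k^2 + k - 30)/(k^2 + 4*k - 21)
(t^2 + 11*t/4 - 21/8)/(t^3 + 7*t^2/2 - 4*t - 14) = (t - 3/4)/(t^2 - 4)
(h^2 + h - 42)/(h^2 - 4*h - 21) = (-h^2 - h + 42)/(-h^2 + 4*h + 21)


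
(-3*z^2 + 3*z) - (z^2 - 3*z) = -4*z^2 + 6*z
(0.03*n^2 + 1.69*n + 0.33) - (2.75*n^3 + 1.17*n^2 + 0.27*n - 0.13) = -2.75*n^3 - 1.14*n^2 + 1.42*n + 0.46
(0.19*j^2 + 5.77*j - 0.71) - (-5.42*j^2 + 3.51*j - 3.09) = 5.61*j^2 + 2.26*j + 2.38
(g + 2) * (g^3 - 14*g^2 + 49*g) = g^4 - 12*g^3 + 21*g^2 + 98*g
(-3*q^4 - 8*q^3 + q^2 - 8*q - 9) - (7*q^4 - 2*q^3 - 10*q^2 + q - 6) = -10*q^4 - 6*q^3 + 11*q^2 - 9*q - 3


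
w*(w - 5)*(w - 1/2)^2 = w^4 - 6*w^3 + 21*w^2/4 - 5*w/4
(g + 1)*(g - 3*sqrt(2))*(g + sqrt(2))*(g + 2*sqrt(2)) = g^4 + g^3 - 14*g^2 - 12*sqrt(2)*g - 14*g - 12*sqrt(2)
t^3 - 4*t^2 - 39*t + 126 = (t - 7)*(t - 3)*(t + 6)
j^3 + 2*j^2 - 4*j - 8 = (j - 2)*(j + 2)^2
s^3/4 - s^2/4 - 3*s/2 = s*(s/4 + 1/2)*(s - 3)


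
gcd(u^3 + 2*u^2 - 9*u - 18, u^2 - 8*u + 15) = u - 3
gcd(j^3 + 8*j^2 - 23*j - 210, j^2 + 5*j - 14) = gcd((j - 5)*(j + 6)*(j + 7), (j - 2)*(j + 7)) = j + 7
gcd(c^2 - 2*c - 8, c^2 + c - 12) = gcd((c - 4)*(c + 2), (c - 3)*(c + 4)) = 1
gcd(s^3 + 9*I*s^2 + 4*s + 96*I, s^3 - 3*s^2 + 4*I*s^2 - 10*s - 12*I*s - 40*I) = s + 4*I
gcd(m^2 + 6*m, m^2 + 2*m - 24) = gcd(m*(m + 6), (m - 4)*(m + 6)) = m + 6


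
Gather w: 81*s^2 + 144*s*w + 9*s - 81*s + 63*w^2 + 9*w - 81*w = 81*s^2 - 72*s + 63*w^2 + w*(144*s - 72)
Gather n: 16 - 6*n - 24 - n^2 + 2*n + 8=-n^2 - 4*n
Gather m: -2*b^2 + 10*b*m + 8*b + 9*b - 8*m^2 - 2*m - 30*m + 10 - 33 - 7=-2*b^2 + 17*b - 8*m^2 + m*(10*b - 32) - 30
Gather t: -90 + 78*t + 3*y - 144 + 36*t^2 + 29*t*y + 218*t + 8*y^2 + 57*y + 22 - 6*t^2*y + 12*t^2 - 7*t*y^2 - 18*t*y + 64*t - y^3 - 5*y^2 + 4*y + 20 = t^2*(48 - 6*y) + t*(-7*y^2 + 11*y + 360) - y^3 + 3*y^2 + 64*y - 192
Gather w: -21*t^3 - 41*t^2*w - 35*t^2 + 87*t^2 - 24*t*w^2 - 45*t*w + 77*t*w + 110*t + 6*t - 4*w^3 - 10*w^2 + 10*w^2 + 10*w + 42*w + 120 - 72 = -21*t^3 + 52*t^2 - 24*t*w^2 + 116*t - 4*w^3 + w*(-41*t^2 + 32*t + 52) + 48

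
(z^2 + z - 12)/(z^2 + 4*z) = (z - 3)/z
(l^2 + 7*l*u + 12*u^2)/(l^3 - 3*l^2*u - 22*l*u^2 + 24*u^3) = (l + 3*u)/(l^2 - 7*l*u + 6*u^2)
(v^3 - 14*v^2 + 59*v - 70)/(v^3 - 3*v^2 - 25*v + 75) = (v^2 - 9*v + 14)/(v^2 + 2*v - 15)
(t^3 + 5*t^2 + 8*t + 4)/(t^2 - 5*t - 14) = (t^2 + 3*t + 2)/(t - 7)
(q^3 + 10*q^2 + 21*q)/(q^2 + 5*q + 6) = q*(q + 7)/(q + 2)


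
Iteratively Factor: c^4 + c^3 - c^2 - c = (c)*(c^3 + c^2 - c - 1) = c*(c - 1)*(c^2 + 2*c + 1) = c*(c - 1)*(c + 1)*(c + 1)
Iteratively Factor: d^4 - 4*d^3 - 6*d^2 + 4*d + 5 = (d + 1)*(d^3 - 5*d^2 - d + 5) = (d + 1)^2*(d^2 - 6*d + 5) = (d - 5)*(d + 1)^2*(d - 1)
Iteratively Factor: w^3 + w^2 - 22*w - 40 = (w - 5)*(w^2 + 6*w + 8) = (w - 5)*(w + 4)*(w + 2)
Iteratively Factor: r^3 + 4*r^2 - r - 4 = (r + 1)*(r^2 + 3*r - 4) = (r + 1)*(r + 4)*(r - 1)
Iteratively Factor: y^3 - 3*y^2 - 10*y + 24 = (y - 4)*(y^2 + y - 6) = (y - 4)*(y - 2)*(y + 3)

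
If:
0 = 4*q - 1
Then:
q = 1/4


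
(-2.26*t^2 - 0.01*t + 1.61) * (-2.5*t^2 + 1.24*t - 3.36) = 5.65*t^4 - 2.7774*t^3 + 3.5562*t^2 + 2.03*t - 5.4096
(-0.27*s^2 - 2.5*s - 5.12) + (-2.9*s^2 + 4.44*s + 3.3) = -3.17*s^2 + 1.94*s - 1.82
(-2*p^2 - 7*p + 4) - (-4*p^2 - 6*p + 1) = 2*p^2 - p + 3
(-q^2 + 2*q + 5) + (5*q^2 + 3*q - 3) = 4*q^2 + 5*q + 2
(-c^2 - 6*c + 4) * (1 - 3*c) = 3*c^3 + 17*c^2 - 18*c + 4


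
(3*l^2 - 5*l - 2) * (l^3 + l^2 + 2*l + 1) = 3*l^5 - 2*l^4 - l^3 - 9*l^2 - 9*l - 2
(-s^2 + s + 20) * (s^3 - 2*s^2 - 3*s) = -s^5 + 3*s^4 + 21*s^3 - 43*s^2 - 60*s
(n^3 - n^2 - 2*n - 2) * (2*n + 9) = 2*n^4 + 7*n^3 - 13*n^2 - 22*n - 18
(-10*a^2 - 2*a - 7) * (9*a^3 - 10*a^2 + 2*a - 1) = -90*a^5 + 82*a^4 - 63*a^3 + 76*a^2 - 12*a + 7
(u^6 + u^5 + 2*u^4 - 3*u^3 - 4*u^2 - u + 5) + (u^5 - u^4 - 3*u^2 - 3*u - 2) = u^6 + 2*u^5 + u^4 - 3*u^3 - 7*u^2 - 4*u + 3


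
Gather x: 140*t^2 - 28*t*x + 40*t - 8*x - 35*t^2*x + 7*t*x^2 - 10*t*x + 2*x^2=140*t^2 + 40*t + x^2*(7*t + 2) + x*(-35*t^2 - 38*t - 8)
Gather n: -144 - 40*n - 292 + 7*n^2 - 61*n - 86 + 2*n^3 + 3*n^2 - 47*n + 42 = 2*n^3 + 10*n^2 - 148*n - 480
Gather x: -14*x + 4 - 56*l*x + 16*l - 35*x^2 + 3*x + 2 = 16*l - 35*x^2 + x*(-56*l - 11) + 6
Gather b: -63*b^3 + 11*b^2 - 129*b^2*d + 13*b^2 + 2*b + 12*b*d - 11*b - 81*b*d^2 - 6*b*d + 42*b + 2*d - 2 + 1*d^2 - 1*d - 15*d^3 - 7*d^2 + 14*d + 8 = -63*b^3 + b^2*(24 - 129*d) + b*(-81*d^2 + 6*d + 33) - 15*d^3 - 6*d^2 + 15*d + 6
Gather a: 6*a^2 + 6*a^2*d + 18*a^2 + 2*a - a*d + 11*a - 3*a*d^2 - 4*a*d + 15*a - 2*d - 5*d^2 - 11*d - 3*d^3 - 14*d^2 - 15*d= a^2*(6*d + 24) + a*(-3*d^2 - 5*d + 28) - 3*d^3 - 19*d^2 - 28*d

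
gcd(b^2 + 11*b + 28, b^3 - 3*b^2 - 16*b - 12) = 1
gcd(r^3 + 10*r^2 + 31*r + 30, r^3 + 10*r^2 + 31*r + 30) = r^3 + 10*r^2 + 31*r + 30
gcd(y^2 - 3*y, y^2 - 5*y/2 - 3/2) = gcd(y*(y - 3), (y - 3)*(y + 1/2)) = y - 3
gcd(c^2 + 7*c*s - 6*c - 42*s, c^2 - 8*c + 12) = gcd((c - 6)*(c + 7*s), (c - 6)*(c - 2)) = c - 6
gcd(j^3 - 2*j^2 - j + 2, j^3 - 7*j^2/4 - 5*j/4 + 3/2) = j^2 - j - 2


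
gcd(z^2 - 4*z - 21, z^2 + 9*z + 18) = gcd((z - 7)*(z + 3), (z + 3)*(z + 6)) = z + 3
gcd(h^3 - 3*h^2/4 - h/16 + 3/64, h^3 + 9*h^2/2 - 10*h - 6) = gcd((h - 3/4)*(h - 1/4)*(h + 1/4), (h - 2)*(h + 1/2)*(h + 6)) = 1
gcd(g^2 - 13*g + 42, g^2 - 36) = g - 6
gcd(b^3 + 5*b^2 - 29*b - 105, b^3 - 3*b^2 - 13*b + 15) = b^2 - 2*b - 15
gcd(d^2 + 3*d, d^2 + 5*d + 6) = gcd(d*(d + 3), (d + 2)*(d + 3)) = d + 3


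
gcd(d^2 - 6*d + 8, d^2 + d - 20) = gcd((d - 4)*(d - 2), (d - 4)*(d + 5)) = d - 4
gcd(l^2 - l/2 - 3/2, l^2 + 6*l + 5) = l + 1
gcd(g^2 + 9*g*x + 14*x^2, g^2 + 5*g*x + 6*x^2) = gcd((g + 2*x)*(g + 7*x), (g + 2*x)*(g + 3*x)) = g + 2*x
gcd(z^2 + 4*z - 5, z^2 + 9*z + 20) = z + 5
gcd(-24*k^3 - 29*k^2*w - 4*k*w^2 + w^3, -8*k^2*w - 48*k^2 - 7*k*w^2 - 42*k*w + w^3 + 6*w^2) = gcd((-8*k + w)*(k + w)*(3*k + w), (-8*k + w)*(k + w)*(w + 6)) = -8*k^2 - 7*k*w + w^2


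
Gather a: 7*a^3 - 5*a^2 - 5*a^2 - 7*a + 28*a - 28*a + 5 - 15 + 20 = 7*a^3 - 10*a^2 - 7*a + 10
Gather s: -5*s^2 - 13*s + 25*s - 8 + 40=-5*s^2 + 12*s + 32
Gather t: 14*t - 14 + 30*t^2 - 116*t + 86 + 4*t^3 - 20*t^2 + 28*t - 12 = 4*t^3 + 10*t^2 - 74*t + 60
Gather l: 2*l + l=3*l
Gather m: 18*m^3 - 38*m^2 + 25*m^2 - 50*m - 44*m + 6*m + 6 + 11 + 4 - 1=18*m^3 - 13*m^2 - 88*m + 20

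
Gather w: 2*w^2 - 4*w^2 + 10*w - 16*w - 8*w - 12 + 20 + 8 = -2*w^2 - 14*w + 16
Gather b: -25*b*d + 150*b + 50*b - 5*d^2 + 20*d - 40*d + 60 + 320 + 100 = b*(200 - 25*d) - 5*d^2 - 20*d + 480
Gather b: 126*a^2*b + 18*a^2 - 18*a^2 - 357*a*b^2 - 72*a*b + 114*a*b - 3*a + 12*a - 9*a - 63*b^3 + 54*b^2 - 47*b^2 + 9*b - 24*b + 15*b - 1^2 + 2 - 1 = -63*b^3 + b^2*(7 - 357*a) + b*(126*a^2 + 42*a)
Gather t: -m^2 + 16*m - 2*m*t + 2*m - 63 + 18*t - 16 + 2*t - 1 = -m^2 + 18*m + t*(20 - 2*m) - 80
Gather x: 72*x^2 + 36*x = 72*x^2 + 36*x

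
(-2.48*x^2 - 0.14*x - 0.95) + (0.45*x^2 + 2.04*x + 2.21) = -2.03*x^2 + 1.9*x + 1.26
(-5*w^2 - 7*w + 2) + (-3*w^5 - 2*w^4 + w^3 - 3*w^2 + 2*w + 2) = -3*w^5 - 2*w^4 + w^3 - 8*w^2 - 5*w + 4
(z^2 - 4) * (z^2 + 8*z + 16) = z^4 + 8*z^3 + 12*z^2 - 32*z - 64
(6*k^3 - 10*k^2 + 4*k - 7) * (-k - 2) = -6*k^4 - 2*k^3 + 16*k^2 - k + 14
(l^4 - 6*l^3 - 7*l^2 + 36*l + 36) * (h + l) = h*l^4 - 6*h*l^3 - 7*h*l^2 + 36*h*l + 36*h + l^5 - 6*l^4 - 7*l^3 + 36*l^2 + 36*l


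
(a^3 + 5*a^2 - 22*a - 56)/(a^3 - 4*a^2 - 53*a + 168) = (a^2 - 2*a - 8)/(a^2 - 11*a + 24)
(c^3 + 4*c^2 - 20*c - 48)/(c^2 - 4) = (c^2 + 2*c - 24)/(c - 2)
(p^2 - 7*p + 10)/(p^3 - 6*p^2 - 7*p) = (-p^2 + 7*p - 10)/(p*(-p^2 + 6*p + 7))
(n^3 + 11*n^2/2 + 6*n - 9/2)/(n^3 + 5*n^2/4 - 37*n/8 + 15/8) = 4*(n + 3)/(4*n - 5)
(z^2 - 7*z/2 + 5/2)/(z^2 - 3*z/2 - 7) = (-2*z^2 + 7*z - 5)/(-2*z^2 + 3*z + 14)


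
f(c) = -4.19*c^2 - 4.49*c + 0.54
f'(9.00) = -79.91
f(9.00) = -379.26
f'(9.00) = -79.91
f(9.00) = -379.26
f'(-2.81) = 19.06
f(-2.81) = -19.93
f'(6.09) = -55.52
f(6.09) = -182.20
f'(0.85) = -11.61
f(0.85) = -6.30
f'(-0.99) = 3.81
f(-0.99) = 0.88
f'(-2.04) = 12.61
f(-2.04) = -7.74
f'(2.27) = -23.51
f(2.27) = -31.24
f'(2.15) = -22.51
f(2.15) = -28.48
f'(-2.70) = 18.14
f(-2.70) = -17.88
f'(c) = -8.38*c - 4.49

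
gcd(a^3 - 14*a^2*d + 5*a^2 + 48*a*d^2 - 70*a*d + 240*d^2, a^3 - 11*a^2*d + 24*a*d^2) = a - 8*d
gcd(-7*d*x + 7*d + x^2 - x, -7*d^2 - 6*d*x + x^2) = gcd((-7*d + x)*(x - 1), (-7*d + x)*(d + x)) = -7*d + x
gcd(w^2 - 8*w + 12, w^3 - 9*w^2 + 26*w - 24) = w - 2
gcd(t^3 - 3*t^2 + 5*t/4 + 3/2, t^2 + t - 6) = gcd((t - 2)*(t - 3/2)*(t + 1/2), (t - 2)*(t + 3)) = t - 2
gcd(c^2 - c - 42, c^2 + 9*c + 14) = 1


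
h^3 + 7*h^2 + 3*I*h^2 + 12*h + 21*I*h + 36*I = (h + 3)*(h + 4)*(h + 3*I)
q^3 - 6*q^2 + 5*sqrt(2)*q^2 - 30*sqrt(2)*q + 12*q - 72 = (q - 6)*(q + 2*sqrt(2))*(q + 3*sqrt(2))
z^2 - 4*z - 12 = (z - 6)*(z + 2)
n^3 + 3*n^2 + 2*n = n*(n + 1)*(n + 2)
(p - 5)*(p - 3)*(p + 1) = p^3 - 7*p^2 + 7*p + 15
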